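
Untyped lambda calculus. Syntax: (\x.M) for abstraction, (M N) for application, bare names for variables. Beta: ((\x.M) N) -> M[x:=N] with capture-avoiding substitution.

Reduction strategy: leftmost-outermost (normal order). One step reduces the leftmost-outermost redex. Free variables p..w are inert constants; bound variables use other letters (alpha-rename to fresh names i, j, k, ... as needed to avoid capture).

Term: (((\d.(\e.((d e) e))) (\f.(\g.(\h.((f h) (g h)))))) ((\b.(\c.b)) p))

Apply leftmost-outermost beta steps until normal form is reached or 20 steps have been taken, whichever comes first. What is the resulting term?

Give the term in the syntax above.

Answer: (\h.(p p))

Derivation:
Step 0: (((\d.(\e.((d e) e))) (\f.(\g.(\h.((f h) (g h)))))) ((\b.(\c.b)) p))
Step 1: ((\e.(((\f.(\g.(\h.((f h) (g h))))) e) e)) ((\b.(\c.b)) p))
Step 2: (((\f.(\g.(\h.((f h) (g h))))) ((\b.(\c.b)) p)) ((\b.(\c.b)) p))
Step 3: ((\g.(\h.((((\b.(\c.b)) p) h) (g h)))) ((\b.(\c.b)) p))
Step 4: (\h.((((\b.(\c.b)) p) h) (((\b.(\c.b)) p) h)))
Step 5: (\h.(((\c.p) h) (((\b.(\c.b)) p) h)))
Step 6: (\h.(p (((\b.(\c.b)) p) h)))
Step 7: (\h.(p ((\c.p) h)))
Step 8: (\h.(p p))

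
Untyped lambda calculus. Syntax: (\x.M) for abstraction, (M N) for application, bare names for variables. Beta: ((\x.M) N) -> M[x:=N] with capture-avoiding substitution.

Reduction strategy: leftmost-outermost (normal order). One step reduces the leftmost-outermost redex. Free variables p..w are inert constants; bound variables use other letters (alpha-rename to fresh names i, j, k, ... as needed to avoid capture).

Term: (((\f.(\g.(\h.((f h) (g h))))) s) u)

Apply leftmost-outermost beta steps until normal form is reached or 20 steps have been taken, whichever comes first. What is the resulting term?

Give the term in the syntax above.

Answer: (\h.((s h) (u h)))

Derivation:
Step 0: (((\f.(\g.(\h.((f h) (g h))))) s) u)
Step 1: ((\g.(\h.((s h) (g h)))) u)
Step 2: (\h.((s h) (u h)))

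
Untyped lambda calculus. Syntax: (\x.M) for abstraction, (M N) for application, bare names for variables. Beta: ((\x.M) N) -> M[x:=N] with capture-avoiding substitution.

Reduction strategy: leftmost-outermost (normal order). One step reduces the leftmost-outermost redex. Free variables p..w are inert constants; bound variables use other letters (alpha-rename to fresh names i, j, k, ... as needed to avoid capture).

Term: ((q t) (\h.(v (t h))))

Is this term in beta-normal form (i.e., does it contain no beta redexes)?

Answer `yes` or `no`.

Term: ((q t) (\h.(v (t h))))
No beta redexes found.

Answer: yes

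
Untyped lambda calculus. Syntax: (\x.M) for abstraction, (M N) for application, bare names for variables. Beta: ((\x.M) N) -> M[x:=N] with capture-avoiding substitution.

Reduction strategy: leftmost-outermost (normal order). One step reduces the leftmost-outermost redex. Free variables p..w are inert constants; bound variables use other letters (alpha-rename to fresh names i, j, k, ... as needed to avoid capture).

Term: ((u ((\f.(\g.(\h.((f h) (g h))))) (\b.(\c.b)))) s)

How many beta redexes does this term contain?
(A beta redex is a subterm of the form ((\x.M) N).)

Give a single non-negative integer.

Term: ((u ((\f.(\g.(\h.((f h) (g h))))) (\b.(\c.b)))) s)
  Redex: ((\f.(\g.(\h.((f h) (g h))))) (\b.(\c.b)))
Total redexes: 1

Answer: 1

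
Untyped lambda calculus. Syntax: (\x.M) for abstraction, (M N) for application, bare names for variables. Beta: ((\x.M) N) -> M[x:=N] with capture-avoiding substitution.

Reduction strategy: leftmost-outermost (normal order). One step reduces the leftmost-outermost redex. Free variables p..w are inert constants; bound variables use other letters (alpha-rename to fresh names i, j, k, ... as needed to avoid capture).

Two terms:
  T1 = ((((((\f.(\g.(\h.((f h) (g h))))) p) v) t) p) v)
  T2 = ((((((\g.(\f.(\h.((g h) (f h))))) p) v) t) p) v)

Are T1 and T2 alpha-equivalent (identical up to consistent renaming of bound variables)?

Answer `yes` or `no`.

Term 1: ((((((\f.(\g.(\h.((f h) (g h))))) p) v) t) p) v)
Term 2: ((((((\g.(\f.(\h.((g h) (f h))))) p) v) t) p) v)
Alpha-equivalence: compare structure up to binder renaming.
Result: True

Answer: yes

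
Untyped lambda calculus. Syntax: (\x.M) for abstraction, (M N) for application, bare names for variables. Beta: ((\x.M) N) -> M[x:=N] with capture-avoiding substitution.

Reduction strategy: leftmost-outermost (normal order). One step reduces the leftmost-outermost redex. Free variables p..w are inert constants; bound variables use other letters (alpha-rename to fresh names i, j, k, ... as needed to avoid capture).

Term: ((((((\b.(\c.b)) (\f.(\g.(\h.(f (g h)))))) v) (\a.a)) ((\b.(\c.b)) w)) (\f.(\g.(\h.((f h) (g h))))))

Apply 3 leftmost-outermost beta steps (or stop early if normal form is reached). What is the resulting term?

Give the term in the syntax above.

Answer: (((\g.(\h.((\a.a) (g h)))) ((\b.(\c.b)) w)) (\f.(\g.(\h.((f h) (g h))))))

Derivation:
Step 0: ((((((\b.(\c.b)) (\f.(\g.(\h.(f (g h)))))) v) (\a.a)) ((\b.(\c.b)) w)) (\f.(\g.(\h.((f h) (g h))))))
Step 1: (((((\c.(\f.(\g.(\h.(f (g h)))))) v) (\a.a)) ((\b.(\c.b)) w)) (\f.(\g.(\h.((f h) (g h))))))
Step 2: ((((\f.(\g.(\h.(f (g h))))) (\a.a)) ((\b.(\c.b)) w)) (\f.(\g.(\h.((f h) (g h))))))
Step 3: (((\g.(\h.((\a.a) (g h)))) ((\b.(\c.b)) w)) (\f.(\g.(\h.((f h) (g h))))))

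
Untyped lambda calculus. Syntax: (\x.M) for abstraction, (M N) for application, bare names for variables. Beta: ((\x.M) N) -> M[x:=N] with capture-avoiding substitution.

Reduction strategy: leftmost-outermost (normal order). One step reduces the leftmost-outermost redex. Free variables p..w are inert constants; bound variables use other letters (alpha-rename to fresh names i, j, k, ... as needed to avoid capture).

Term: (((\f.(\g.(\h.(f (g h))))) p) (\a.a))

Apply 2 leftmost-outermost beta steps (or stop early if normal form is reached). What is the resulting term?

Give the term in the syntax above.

Answer: (\h.(p ((\a.a) h)))

Derivation:
Step 0: (((\f.(\g.(\h.(f (g h))))) p) (\a.a))
Step 1: ((\g.(\h.(p (g h)))) (\a.a))
Step 2: (\h.(p ((\a.a) h)))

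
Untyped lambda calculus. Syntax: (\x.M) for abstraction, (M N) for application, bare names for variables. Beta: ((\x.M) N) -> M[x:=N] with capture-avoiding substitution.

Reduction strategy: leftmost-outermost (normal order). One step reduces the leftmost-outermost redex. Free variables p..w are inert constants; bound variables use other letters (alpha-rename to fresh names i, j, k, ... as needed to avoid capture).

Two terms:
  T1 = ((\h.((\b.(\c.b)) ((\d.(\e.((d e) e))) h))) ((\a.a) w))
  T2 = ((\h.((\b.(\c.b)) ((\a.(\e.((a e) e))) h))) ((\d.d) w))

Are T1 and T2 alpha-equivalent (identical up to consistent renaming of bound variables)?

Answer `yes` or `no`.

Term 1: ((\h.((\b.(\c.b)) ((\d.(\e.((d e) e))) h))) ((\a.a) w))
Term 2: ((\h.((\b.(\c.b)) ((\a.(\e.((a e) e))) h))) ((\d.d) w))
Alpha-equivalence: compare structure up to binder renaming.
Result: True

Answer: yes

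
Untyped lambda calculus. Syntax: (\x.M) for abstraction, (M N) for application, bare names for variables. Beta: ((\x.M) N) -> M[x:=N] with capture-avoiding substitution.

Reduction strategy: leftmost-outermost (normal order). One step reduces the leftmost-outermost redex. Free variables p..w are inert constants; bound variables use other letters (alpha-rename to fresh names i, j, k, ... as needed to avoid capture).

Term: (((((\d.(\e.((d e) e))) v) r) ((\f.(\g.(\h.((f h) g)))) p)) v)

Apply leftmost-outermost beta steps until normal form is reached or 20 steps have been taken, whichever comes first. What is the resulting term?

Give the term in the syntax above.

Answer: ((((v r) r) (\g.(\h.((p h) g)))) v)

Derivation:
Step 0: (((((\d.(\e.((d e) e))) v) r) ((\f.(\g.(\h.((f h) g)))) p)) v)
Step 1: ((((\e.((v e) e)) r) ((\f.(\g.(\h.((f h) g)))) p)) v)
Step 2: ((((v r) r) ((\f.(\g.(\h.((f h) g)))) p)) v)
Step 3: ((((v r) r) (\g.(\h.((p h) g)))) v)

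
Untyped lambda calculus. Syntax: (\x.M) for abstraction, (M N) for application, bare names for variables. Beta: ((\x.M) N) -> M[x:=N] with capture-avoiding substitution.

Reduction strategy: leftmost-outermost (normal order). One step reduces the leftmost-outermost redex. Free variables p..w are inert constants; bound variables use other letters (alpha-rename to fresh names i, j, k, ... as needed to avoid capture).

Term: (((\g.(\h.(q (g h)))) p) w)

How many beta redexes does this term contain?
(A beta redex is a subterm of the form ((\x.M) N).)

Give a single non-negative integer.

Answer: 1

Derivation:
Term: (((\g.(\h.(q (g h)))) p) w)
  Redex: ((\g.(\h.(q (g h)))) p)
Total redexes: 1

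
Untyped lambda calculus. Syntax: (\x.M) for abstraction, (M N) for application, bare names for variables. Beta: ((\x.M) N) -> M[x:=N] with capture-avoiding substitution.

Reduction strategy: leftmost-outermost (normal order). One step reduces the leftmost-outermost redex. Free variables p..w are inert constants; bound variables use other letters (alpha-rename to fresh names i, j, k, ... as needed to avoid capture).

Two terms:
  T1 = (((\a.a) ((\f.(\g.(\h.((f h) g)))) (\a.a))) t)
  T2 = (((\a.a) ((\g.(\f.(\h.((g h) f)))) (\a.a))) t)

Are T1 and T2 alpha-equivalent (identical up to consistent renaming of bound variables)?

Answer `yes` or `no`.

Answer: yes

Derivation:
Term 1: (((\a.a) ((\f.(\g.(\h.((f h) g)))) (\a.a))) t)
Term 2: (((\a.a) ((\g.(\f.(\h.((g h) f)))) (\a.a))) t)
Alpha-equivalence: compare structure up to binder renaming.
Result: True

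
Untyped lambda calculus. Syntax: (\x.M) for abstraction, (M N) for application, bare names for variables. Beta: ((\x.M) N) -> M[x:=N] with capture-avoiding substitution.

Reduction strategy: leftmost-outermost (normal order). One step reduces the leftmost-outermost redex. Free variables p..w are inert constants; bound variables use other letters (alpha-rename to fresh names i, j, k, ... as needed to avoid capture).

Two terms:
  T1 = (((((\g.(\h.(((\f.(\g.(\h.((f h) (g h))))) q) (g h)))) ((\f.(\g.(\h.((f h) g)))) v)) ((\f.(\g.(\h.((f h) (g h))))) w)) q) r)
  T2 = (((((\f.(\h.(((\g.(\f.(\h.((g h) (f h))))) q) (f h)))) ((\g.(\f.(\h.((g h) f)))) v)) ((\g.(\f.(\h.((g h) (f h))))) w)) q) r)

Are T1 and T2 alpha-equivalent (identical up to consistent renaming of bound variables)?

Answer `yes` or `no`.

Term 1: (((((\g.(\h.(((\f.(\g.(\h.((f h) (g h))))) q) (g h)))) ((\f.(\g.(\h.((f h) g)))) v)) ((\f.(\g.(\h.((f h) (g h))))) w)) q) r)
Term 2: (((((\f.(\h.(((\g.(\f.(\h.((g h) (f h))))) q) (f h)))) ((\g.(\f.(\h.((g h) f)))) v)) ((\g.(\f.(\h.((g h) (f h))))) w)) q) r)
Alpha-equivalence: compare structure up to binder renaming.
Result: True

Answer: yes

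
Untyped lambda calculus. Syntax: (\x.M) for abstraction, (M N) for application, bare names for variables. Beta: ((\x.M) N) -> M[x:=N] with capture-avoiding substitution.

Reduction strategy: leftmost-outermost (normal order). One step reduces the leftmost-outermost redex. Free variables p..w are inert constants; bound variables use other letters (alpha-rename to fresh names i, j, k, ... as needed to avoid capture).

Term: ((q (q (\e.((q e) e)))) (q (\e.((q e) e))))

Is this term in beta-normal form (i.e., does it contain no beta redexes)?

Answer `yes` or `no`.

Term: ((q (q (\e.((q e) e)))) (q (\e.((q e) e))))
No beta redexes found.

Answer: yes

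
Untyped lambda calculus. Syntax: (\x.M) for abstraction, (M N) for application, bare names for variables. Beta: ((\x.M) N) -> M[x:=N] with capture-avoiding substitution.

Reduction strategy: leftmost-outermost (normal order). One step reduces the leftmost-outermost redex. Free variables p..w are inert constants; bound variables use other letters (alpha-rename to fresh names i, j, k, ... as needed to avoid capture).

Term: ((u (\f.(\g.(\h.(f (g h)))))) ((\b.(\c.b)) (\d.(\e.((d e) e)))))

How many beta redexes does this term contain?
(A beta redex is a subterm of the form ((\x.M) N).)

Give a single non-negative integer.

Answer: 1

Derivation:
Term: ((u (\f.(\g.(\h.(f (g h)))))) ((\b.(\c.b)) (\d.(\e.((d e) e)))))
  Redex: ((\b.(\c.b)) (\d.(\e.((d e) e))))
Total redexes: 1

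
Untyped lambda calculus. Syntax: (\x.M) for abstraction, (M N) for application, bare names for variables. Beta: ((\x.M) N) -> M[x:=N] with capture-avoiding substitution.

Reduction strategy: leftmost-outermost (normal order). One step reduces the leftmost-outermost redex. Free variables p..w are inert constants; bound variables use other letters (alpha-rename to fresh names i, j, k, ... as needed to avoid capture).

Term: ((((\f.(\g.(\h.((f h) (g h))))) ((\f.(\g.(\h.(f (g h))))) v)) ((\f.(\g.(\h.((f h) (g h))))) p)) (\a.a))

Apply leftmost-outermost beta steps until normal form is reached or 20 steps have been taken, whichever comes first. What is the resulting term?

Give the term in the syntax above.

Answer: (v (\h.((p h) h)))

Derivation:
Step 0: ((((\f.(\g.(\h.((f h) (g h))))) ((\f.(\g.(\h.(f (g h))))) v)) ((\f.(\g.(\h.((f h) (g h))))) p)) (\a.a))
Step 1: (((\g.(\h.((((\f.(\g.(\h.(f (g h))))) v) h) (g h)))) ((\f.(\g.(\h.((f h) (g h))))) p)) (\a.a))
Step 2: ((\h.((((\f.(\g.(\h.(f (g h))))) v) h) (((\f.(\g.(\h.((f h) (g h))))) p) h))) (\a.a))
Step 3: ((((\f.(\g.(\h.(f (g h))))) v) (\a.a)) (((\f.(\g.(\h.((f h) (g h))))) p) (\a.a)))
Step 4: (((\g.(\h.(v (g h)))) (\a.a)) (((\f.(\g.(\h.((f h) (g h))))) p) (\a.a)))
Step 5: ((\h.(v ((\a.a) h))) (((\f.(\g.(\h.((f h) (g h))))) p) (\a.a)))
Step 6: (v ((\a.a) (((\f.(\g.(\h.((f h) (g h))))) p) (\a.a))))
Step 7: (v (((\f.(\g.(\h.((f h) (g h))))) p) (\a.a)))
Step 8: (v ((\g.(\h.((p h) (g h)))) (\a.a)))
Step 9: (v (\h.((p h) ((\a.a) h))))
Step 10: (v (\h.((p h) h)))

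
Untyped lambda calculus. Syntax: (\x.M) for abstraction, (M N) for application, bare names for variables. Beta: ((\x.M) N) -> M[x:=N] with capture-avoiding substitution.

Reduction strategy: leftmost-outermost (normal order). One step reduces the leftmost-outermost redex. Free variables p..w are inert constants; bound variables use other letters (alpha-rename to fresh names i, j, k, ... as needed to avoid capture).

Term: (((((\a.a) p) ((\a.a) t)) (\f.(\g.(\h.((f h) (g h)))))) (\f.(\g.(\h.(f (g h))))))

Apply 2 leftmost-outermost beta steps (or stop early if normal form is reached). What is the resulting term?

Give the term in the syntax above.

Step 0: (((((\a.a) p) ((\a.a) t)) (\f.(\g.(\h.((f h) (g h)))))) (\f.(\g.(\h.(f (g h))))))
Step 1: (((p ((\a.a) t)) (\f.(\g.(\h.((f h) (g h)))))) (\f.(\g.(\h.(f (g h))))))
Step 2: (((p t) (\f.(\g.(\h.((f h) (g h)))))) (\f.(\g.(\h.(f (g h))))))

Answer: (((p t) (\f.(\g.(\h.((f h) (g h)))))) (\f.(\g.(\h.(f (g h))))))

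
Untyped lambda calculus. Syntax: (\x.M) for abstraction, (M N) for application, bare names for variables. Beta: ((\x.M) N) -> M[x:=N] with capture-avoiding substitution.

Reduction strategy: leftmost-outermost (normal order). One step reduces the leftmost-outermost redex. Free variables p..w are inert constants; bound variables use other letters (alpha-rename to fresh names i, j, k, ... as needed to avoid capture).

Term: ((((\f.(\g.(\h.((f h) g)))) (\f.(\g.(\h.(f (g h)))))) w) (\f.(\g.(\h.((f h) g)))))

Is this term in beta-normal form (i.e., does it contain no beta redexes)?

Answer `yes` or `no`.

Term: ((((\f.(\g.(\h.((f h) g)))) (\f.(\g.(\h.(f (g h)))))) w) (\f.(\g.(\h.((f h) g)))))
Found 1 beta redex(es).

Answer: no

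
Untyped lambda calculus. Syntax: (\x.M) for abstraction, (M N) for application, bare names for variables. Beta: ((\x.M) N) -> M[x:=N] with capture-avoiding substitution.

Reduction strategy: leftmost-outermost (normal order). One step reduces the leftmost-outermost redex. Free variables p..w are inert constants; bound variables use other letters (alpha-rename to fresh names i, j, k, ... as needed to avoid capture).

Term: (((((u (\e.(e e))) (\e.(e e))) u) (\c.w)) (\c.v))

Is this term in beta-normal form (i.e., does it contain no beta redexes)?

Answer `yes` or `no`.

Answer: yes

Derivation:
Term: (((((u (\e.(e e))) (\e.(e e))) u) (\c.w)) (\c.v))
No beta redexes found.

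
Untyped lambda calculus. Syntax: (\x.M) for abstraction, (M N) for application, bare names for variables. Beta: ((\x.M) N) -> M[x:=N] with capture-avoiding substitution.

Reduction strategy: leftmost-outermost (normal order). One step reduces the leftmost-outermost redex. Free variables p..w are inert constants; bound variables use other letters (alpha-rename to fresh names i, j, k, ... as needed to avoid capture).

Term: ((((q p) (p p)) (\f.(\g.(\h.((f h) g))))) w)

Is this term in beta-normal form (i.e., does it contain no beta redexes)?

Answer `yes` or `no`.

Term: ((((q p) (p p)) (\f.(\g.(\h.((f h) g))))) w)
No beta redexes found.

Answer: yes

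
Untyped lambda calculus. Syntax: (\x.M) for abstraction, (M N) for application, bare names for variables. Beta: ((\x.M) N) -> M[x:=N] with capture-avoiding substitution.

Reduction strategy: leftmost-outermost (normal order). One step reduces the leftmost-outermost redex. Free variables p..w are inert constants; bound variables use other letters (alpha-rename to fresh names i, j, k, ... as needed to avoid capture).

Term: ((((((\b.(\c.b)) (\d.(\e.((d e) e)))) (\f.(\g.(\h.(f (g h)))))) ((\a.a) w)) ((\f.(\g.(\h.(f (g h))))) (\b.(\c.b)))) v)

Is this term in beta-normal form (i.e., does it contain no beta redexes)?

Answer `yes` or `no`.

Answer: no

Derivation:
Term: ((((((\b.(\c.b)) (\d.(\e.((d e) e)))) (\f.(\g.(\h.(f (g h)))))) ((\a.a) w)) ((\f.(\g.(\h.(f (g h))))) (\b.(\c.b)))) v)
Found 3 beta redex(es).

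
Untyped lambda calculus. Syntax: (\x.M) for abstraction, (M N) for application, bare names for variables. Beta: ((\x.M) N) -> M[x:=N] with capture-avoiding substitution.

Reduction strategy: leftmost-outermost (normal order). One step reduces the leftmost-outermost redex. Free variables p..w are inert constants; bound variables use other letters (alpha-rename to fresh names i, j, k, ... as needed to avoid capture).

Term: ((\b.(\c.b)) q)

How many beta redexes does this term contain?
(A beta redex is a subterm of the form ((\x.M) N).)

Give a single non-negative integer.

Answer: 1

Derivation:
Term: ((\b.(\c.b)) q)
  Redex: ((\b.(\c.b)) q)
Total redexes: 1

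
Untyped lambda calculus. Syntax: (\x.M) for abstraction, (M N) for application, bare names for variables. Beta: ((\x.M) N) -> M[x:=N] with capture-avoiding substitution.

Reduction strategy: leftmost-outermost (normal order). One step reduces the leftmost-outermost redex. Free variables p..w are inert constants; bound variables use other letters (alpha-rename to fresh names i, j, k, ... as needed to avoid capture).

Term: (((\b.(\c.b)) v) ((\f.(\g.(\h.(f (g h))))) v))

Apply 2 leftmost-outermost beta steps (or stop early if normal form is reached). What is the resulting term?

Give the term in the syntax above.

Step 0: (((\b.(\c.b)) v) ((\f.(\g.(\h.(f (g h))))) v))
Step 1: ((\c.v) ((\f.(\g.(\h.(f (g h))))) v))
Step 2: v

Answer: v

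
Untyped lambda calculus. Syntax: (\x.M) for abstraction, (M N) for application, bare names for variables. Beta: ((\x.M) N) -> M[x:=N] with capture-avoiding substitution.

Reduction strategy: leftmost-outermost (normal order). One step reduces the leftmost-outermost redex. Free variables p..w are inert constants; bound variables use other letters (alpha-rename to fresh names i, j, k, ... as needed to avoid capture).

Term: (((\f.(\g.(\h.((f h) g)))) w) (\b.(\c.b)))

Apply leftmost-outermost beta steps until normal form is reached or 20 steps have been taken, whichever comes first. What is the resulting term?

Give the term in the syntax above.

Answer: (\h.((w h) (\b.(\c.b))))

Derivation:
Step 0: (((\f.(\g.(\h.((f h) g)))) w) (\b.(\c.b)))
Step 1: ((\g.(\h.((w h) g))) (\b.(\c.b)))
Step 2: (\h.((w h) (\b.(\c.b))))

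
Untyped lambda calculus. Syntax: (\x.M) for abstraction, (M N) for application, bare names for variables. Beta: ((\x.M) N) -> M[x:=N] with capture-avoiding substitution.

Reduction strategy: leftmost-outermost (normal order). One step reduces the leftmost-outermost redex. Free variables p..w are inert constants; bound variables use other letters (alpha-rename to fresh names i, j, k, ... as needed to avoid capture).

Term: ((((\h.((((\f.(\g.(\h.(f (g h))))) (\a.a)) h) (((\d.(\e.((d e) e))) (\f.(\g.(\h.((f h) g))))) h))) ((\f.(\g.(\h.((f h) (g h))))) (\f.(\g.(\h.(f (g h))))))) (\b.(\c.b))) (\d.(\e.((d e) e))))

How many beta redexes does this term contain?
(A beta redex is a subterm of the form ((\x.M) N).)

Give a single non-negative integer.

Answer: 4

Derivation:
Term: ((((\h.((((\f.(\g.(\h.(f (g h))))) (\a.a)) h) (((\d.(\e.((d e) e))) (\f.(\g.(\h.((f h) g))))) h))) ((\f.(\g.(\h.((f h) (g h))))) (\f.(\g.(\h.(f (g h))))))) (\b.(\c.b))) (\d.(\e.((d e) e))))
  Redex: ((\h.((((\f.(\g.(\h.(f (g h))))) (\a.a)) h) (((\d.(\e.((d e) e))) (\f.(\g.(\h.((f h) g))))) h))) ((\f.(\g.(\h.((f h) (g h))))) (\f.(\g.(\h.(f (g h)))))))
  Redex: ((\f.(\g.(\h.(f (g h))))) (\a.a))
  Redex: ((\d.(\e.((d e) e))) (\f.(\g.(\h.((f h) g)))))
  Redex: ((\f.(\g.(\h.((f h) (g h))))) (\f.(\g.(\h.(f (g h))))))
Total redexes: 4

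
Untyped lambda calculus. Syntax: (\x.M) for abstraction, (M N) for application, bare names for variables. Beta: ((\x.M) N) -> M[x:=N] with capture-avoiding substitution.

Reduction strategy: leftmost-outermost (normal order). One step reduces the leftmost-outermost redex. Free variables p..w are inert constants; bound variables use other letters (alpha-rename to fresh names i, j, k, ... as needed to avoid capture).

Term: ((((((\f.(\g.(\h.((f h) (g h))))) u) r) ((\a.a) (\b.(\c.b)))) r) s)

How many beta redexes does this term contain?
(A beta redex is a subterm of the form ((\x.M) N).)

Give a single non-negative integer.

Answer: 2

Derivation:
Term: ((((((\f.(\g.(\h.((f h) (g h))))) u) r) ((\a.a) (\b.(\c.b)))) r) s)
  Redex: ((\f.(\g.(\h.((f h) (g h))))) u)
  Redex: ((\a.a) (\b.(\c.b)))
Total redexes: 2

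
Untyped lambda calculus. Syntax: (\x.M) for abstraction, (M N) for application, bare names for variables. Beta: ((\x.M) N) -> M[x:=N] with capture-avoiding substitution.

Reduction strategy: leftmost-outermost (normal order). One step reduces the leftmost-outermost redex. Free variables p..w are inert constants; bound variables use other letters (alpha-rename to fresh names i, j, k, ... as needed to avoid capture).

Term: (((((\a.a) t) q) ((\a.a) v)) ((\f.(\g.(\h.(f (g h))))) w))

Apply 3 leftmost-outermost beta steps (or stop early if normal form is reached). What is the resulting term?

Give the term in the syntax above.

Step 0: (((((\a.a) t) q) ((\a.a) v)) ((\f.(\g.(\h.(f (g h))))) w))
Step 1: (((t q) ((\a.a) v)) ((\f.(\g.(\h.(f (g h))))) w))
Step 2: (((t q) v) ((\f.(\g.(\h.(f (g h))))) w))
Step 3: (((t q) v) (\g.(\h.(w (g h)))))

Answer: (((t q) v) (\g.(\h.(w (g h)))))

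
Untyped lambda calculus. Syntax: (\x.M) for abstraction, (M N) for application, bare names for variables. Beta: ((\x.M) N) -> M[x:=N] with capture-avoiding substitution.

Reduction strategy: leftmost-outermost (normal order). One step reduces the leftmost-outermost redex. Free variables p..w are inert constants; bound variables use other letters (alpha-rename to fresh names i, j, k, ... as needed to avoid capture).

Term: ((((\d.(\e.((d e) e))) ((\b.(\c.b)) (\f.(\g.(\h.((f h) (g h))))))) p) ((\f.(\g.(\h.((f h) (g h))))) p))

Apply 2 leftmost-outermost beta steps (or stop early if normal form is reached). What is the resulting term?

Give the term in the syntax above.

Answer: (((((\b.(\c.b)) (\f.(\g.(\h.((f h) (g h)))))) p) p) ((\f.(\g.(\h.((f h) (g h))))) p))

Derivation:
Step 0: ((((\d.(\e.((d e) e))) ((\b.(\c.b)) (\f.(\g.(\h.((f h) (g h))))))) p) ((\f.(\g.(\h.((f h) (g h))))) p))
Step 1: (((\e.((((\b.(\c.b)) (\f.(\g.(\h.((f h) (g h)))))) e) e)) p) ((\f.(\g.(\h.((f h) (g h))))) p))
Step 2: (((((\b.(\c.b)) (\f.(\g.(\h.((f h) (g h)))))) p) p) ((\f.(\g.(\h.((f h) (g h))))) p))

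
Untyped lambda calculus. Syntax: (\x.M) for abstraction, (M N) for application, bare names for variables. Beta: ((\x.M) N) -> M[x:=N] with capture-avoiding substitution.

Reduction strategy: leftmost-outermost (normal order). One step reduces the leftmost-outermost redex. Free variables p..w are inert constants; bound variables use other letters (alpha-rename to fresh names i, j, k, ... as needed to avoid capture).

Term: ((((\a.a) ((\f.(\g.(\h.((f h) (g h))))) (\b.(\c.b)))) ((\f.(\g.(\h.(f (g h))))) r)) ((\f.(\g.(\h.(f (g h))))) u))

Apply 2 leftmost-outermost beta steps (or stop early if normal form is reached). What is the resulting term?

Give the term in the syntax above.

Answer: (((\g.(\h.(((\b.(\c.b)) h) (g h)))) ((\f.(\g.(\h.(f (g h))))) r)) ((\f.(\g.(\h.(f (g h))))) u))

Derivation:
Step 0: ((((\a.a) ((\f.(\g.(\h.((f h) (g h))))) (\b.(\c.b)))) ((\f.(\g.(\h.(f (g h))))) r)) ((\f.(\g.(\h.(f (g h))))) u))
Step 1: ((((\f.(\g.(\h.((f h) (g h))))) (\b.(\c.b))) ((\f.(\g.(\h.(f (g h))))) r)) ((\f.(\g.(\h.(f (g h))))) u))
Step 2: (((\g.(\h.(((\b.(\c.b)) h) (g h)))) ((\f.(\g.(\h.(f (g h))))) r)) ((\f.(\g.(\h.(f (g h))))) u))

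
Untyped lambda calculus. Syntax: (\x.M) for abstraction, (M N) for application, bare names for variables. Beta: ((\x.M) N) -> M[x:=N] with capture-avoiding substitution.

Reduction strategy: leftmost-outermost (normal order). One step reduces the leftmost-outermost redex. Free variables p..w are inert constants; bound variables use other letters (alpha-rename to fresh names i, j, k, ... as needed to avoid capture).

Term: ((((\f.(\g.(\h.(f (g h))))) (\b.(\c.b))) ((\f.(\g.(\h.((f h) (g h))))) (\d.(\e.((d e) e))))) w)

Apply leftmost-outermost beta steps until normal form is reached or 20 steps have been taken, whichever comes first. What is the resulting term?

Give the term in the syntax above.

Answer: (\c.(\h.((h (w h)) (w h))))

Derivation:
Step 0: ((((\f.(\g.(\h.(f (g h))))) (\b.(\c.b))) ((\f.(\g.(\h.((f h) (g h))))) (\d.(\e.((d e) e))))) w)
Step 1: (((\g.(\h.((\b.(\c.b)) (g h)))) ((\f.(\g.(\h.((f h) (g h))))) (\d.(\e.((d e) e))))) w)
Step 2: ((\h.((\b.(\c.b)) (((\f.(\g.(\h.((f h) (g h))))) (\d.(\e.((d e) e)))) h))) w)
Step 3: ((\b.(\c.b)) (((\f.(\g.(\h.((f h) (g h))))) (\d.(\e.((d e) e)))) w))
Step 4: (\c.(((\f.(\g.(\h.((f h) (g h))))) (\d.(\e.((d e) e)))) w))
Step 5: (\c.((\g.(\h.(((\d.(\e.((d e) e))) h) (g h)))) w))
Step 6: (\c.(\h.(((\d.(\e.((d e) e))) h) (w h))))
Step 7: (\c.(\h.((\e.((h e) e)) (w h))))
Step 8: (\c.(\h.((h (w h)) (w h))))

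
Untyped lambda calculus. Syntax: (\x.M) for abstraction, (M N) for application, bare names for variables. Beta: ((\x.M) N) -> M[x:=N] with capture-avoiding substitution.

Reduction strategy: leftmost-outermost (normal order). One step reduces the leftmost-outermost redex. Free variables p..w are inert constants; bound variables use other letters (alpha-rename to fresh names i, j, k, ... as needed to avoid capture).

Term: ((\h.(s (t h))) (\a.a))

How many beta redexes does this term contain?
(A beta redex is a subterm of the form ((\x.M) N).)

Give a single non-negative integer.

Term: ((\h.(s (t h))) (\a.a))
  Redex: ((\h.(s (t h))) (\a.a))
Total redexes: 1

Answer: 1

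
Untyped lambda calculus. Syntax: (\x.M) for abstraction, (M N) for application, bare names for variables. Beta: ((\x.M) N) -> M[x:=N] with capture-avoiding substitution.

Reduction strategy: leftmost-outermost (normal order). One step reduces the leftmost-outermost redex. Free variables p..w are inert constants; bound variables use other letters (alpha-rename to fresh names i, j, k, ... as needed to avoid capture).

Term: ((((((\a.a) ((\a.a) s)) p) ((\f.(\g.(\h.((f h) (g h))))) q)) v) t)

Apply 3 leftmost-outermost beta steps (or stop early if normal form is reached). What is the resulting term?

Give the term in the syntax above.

Step 0: ((((((\a.a) ((\a.a) s)) p) ((\f.(\g.(\h.((f h) (g h))))) q)) v) t)
Step 1: ((((((\a.a) s) p) ((\f.(\g.(\h.((f h) (g h))))) q)) v) t)
Step 2: ((((s p) ((\f.(\g.(\h.((f h) (g h))))) q)) v) t)
Step 3: ((((s p) (\g.(\h.((q h) (g h))))) v) t)

Answer: ((((s p) (\g.(\h.((q h) (g h))))) v) t)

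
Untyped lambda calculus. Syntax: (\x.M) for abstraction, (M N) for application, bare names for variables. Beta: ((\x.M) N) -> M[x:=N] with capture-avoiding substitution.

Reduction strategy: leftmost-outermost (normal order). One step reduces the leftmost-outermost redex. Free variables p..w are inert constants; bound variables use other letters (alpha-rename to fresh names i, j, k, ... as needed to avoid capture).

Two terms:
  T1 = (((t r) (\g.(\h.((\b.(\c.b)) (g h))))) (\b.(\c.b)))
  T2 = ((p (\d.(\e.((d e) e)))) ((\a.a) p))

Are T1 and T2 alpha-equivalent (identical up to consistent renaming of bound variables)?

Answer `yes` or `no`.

Answer: no

Derivation:
Term 1: (((t r) (\g.(\h.((\b.(\c.b)) (g h))))) (\b.(\c.b)))
Term 2: ((p (\d.(\e.((d e) e)))) ((\a.a) p))
Alpha-equivalence: compare structure up to binder renaming.
Result: False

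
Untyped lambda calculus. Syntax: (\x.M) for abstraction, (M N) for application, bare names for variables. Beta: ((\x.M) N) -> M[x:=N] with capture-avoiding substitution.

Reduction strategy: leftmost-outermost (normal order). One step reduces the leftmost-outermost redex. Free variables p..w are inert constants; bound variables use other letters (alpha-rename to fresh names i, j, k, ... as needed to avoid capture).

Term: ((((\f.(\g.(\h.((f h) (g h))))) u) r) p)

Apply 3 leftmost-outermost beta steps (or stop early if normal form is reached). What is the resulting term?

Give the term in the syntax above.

Step 0: ((((\f.(\g.(\h.((f h) (g h))))) u) r) p)
Step 1: (((\g.(\h.((u h) (g h)))) r) p)
Step 2: ((\h.((u h) (r h))) p)
Step 3: ((u p) (r p))

Answer: ((u p) (r p))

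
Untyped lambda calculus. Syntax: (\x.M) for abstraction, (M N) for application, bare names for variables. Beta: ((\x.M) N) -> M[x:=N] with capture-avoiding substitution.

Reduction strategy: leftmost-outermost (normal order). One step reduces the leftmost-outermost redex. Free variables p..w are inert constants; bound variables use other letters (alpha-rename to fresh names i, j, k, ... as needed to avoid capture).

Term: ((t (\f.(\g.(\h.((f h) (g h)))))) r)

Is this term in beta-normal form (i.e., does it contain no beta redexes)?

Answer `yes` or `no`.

Answer: yes

Derivation:
Term: ((t (\f.(\g.(\h.((f h) (g h)))))) r)
No beta redexes found.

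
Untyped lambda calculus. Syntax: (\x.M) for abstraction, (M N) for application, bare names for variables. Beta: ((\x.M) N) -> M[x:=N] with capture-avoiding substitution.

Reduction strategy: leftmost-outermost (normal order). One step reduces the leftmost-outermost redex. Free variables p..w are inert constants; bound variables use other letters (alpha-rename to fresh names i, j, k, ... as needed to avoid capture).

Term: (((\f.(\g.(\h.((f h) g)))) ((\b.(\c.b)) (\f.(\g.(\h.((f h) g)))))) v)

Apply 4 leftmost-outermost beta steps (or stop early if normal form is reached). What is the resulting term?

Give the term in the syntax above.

Answer: (\h.((\f.(\g.(\h.((f h) g)))) v))

Derivation:
Step 0: (((\f.(\g.(\h.((f h) g)))) ((\b.(\c.b)) (\f.(\g.(\h.((f h) g)))))) v)
Step 1: ((\g.(\h.((((\b.(\c.b)) (\f.(\g.(\h.((f h) g))))) h) g))) v)
Step 2: (\h.((((\b.(\c.b)) (\f.(\g.(\h.((f h) g))))) h) v))
Step 3: (\h.(((\c.(\f.(\g.(\h.((f h) g))))) h) v))
Step 4: (\h.((\f.(\g.(\h.((f h) g)))) v))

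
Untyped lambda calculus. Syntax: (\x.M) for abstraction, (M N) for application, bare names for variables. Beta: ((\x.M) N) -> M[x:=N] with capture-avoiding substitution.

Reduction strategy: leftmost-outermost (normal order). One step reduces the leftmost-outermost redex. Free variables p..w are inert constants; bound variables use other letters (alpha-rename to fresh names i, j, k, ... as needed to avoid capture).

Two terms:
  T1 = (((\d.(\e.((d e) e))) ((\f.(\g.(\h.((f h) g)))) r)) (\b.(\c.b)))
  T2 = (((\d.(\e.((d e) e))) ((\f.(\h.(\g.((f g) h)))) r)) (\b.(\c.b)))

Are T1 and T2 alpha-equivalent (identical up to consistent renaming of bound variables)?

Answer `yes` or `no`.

Term 1: (((\d.(\e.((d e) e))) ((\f.(\g.(\h.((f h) g)))) r)) (\b.(\c.b)))
Term 2: (((\d.(\e.((d e) e))) ((\f.(\h.(\g.((f g) h)))) r)) (\b.(\c.b)))
Alpha-equivalence: compare structure up to binder renaming.
Result: True

Answer: yes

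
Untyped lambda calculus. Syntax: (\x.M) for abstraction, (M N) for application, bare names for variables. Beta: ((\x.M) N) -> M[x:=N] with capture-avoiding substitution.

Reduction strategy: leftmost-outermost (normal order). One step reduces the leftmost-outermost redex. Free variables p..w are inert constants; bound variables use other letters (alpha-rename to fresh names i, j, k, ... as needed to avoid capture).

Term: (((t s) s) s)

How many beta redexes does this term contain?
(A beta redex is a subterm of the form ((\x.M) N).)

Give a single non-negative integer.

Answer: 0

Derivation:
Term: (((t s) s) s)
  (no redexes)
Total redexes: 0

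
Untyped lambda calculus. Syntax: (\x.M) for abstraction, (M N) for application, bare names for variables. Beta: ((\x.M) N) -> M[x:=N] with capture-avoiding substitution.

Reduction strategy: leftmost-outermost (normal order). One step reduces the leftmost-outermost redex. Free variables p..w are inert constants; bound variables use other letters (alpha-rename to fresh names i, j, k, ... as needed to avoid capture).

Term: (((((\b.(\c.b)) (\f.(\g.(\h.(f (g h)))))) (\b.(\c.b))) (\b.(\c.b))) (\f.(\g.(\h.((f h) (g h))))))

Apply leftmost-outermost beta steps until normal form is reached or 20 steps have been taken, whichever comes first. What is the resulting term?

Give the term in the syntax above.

Answer: (\h.(\c.(\g.(\i.((h i) (g i))))))

Derivation:
Step 0: (((((\b.(\c.b)) (\f.(\g.(\h.(f (g h)))))) (\b.(\c.b))) (\b.(\c.b))) (\f.(\g.(\h.((f h) (g h))))))
Step 1: ((((\c.(\f.(\g.(\h.(f (g h)))))) (\b.(\c.b))) (\b.(\c.b))) (\f.(\g.(\h.((f h) (g h))))))
Step 2: (((\f.(\g.(\h.(f (g h))))) (\b.(\c.b))) (\f.(\g.(\h.((f h) (g h))))))
Step 3: ((\g.(\h.((\b.(\c.b)) (g h)))) (\f.(\g.(\h.((f h) (g h))))))
Step 4: (\h.((\b.(\c.b)) ((\f.(\g.(\h.((f h) (g h))))) h)))
Step 5: (\h.(\c.((\f.(\g.(\h.((f h) (g h))))) h)))
Step 6: (\h.(\c.(\g.(\i.((h i) (g i))))))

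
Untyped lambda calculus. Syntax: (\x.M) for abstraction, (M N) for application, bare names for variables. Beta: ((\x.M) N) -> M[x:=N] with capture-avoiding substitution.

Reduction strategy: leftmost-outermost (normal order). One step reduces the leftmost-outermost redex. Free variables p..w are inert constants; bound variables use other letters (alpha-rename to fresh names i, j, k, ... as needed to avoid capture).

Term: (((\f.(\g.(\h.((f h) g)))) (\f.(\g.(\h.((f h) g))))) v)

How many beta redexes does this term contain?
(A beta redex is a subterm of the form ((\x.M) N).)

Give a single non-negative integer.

Answer: 1

Derivation:
Term: (((\f.(\g.(\h.((f h) g)))) (\f.(\g.(\h.((f h) g))))) v)
  Redex: ((\f.(\g.(\h.((f h) g)))) (\f.(\g.(\h.((f h) g)))))
Total redexes: 1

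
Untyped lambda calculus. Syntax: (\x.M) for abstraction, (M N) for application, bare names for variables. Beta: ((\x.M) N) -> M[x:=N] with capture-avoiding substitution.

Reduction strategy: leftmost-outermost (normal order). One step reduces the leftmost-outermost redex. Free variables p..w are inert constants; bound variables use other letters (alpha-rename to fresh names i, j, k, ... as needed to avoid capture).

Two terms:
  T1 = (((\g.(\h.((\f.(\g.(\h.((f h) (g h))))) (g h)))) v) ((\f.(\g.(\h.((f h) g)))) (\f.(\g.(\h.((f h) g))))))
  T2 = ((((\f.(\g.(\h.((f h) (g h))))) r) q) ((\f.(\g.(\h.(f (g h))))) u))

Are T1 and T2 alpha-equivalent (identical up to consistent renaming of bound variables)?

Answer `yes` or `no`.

Term 1: (((\g.(\h.((\f.(\g.(\h.((f h) (g h))))) (g h)))) v) ((\f.(\g.(\h.((f h) g)))) (\f.(\g.(\h.((f h) g))))))
Term 2: ((((\f.(\g.(\h.((f h) (g h))))) r) q) ((\f.(\g.(\h.(f (g h))))) u))
Alpha-equivalence: compare structure up to binder renaming.
Result: False

Answer: no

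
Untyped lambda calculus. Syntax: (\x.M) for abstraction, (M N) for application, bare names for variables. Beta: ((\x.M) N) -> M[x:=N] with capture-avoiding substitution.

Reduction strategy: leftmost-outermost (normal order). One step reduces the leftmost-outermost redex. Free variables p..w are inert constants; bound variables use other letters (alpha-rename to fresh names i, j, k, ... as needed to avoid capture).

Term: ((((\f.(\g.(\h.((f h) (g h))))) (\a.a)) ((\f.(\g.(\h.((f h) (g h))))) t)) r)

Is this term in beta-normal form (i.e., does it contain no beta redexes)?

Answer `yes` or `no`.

Term: ((((\f.(\g.(\h.((f h) (g h))))) (\a.a)) ((\f.(\g.(\h.((f h) (g h))))) t)) r)
Found 2 beta redex(es).

Answer: no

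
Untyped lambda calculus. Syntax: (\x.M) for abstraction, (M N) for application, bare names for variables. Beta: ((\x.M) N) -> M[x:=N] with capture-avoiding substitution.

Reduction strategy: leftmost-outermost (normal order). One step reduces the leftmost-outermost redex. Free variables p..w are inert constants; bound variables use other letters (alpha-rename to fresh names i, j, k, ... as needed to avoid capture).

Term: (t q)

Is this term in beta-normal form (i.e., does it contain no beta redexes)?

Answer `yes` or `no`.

Answer: yes

Derivation:
Term: (t q)
No beta redexes found.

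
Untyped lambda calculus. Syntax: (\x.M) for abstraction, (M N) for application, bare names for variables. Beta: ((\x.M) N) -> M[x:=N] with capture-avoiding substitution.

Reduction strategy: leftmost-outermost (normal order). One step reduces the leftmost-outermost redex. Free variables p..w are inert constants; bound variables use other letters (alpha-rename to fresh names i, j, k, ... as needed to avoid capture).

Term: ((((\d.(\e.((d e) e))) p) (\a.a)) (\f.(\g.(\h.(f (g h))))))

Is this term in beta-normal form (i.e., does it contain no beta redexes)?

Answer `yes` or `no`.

Term: ((((\d.(\e.((d e) e))) p) (\a.a)) (\f.(\g.(\h.(f (g h))))))
Found 1 beta redex(es).

Answer: no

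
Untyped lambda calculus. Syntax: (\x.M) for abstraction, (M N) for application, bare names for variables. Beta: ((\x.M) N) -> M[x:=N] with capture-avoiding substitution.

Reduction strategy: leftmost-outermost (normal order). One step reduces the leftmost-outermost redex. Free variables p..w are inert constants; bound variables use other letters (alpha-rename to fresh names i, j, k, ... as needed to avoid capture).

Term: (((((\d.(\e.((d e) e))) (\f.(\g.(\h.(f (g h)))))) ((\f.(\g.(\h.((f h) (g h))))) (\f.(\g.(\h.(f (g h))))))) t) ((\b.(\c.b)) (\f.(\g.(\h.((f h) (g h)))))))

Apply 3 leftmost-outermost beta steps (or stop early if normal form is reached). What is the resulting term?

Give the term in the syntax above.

Answer: ((((\g.(\h.(((\f.(\g.(\h.((f h) (g h))))) (\f.(\g.(\h.(f (g h)))))) (g h)))) ((\f.(\g.(\h.((f h) (g h))))) (\f.(\g.(\h.(f (g h))))))) t) ((\b.(\c.b)) (\f.(\g.(\h.((f h) (g h)))))))

Derivation:
Step 0: (((((\d.(\e.((d e) e))) (\f.(\g.(\h.(f (g h)))))) ((\f.(\g.(\h.((f h) (g h))))) (\f.(\g.(\h.(f (g h))))))) t) ((\b.(\c.b)) (\f.(\g.(\h.((f h) (g h)))))))
Step 1: ((((\e.(((\f.(\g.(\h.(f (g h))))) e) e)) ((\f.(\g.(\h.((f h) (g h))))) (\f.(\g.(\h.(f (g h))))))) t) ((\b.(\c.b)) (\f.(\g.(\h.((f h) (g h)))))))
Step 2: (((((\f.(\g.(\h.(f (g h))))) ((\f.(\g.(\h.((f h) (g h))))) (\f.(\g.(\h.(f (g h))))))) ((\f.(\g.(\h.((f h) (g h))))) (\f.(\g.(\h.(f (g h))))))) t) ((\b.(\c.b)) (\f.(\g.(\h.((f h) (g h)))))))
Step 3: ((((\g.(\h.(((\f.(\g.(\h.((f h) (g h))))) (\f.(\g.(\h.(f (g h)))))) (g h)))) ((\f.(\g.(\h.((f h) (g h))))) (\f.(\g.(\h.(f (g h))))))) t) ((\b.(\c.b)) (\f.(\g.(\h.((f h) (g h)))))))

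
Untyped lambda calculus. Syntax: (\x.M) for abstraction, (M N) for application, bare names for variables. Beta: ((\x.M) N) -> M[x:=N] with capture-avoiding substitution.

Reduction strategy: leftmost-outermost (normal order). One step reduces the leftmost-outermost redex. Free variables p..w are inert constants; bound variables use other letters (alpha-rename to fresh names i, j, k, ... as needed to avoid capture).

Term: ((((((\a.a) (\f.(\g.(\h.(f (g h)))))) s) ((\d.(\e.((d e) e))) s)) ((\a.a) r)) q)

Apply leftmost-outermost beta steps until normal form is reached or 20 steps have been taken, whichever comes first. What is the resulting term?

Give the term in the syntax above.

Step 0: ((((((\a.a) (\f.(\g.(\h.(f (g h)))))) s) ((\d.(\e.((d e) e))) s)) ((\a.a) r)) q)
Step 1: (((((\f.(\g.(\h.(f (g h))))) s) ((\d.(\e.((d e) e))) s)) ((\a.a) r)) q)
Step 2: ((((\g.(\h.(s (g h)))) ((\d.(\e.((d e) e))) s)) ((\a.a) r)) q)
Step 3: (((\h.(s (((\d.(\e.((d e) e))) s) h))) ((\a.a) r)) q)
Step 4: ((s (((\d.(\e.((d e) e))) s) ((\a.a) r))) q)
Step 5: ((s ((\e.((s e) e)) ((\a.a) r))) q)
Step 6: ((s ((s ((\a.a) r)) ((\a.a) r))) q)
Step 7: ((s ((s r) ((\a.a) r))) q)
Step 8: ((s ((s r) r)) q)

Answer: ((s ((s r) r)) q)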